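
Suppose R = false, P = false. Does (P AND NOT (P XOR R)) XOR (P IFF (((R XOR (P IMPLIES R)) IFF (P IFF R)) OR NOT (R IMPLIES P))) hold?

false

Substituting R=false, P=false:
P XOR R = false XOR false = false
NOT (P XOR R) = NOT false = true
P AND NOT (P XOR R) = false AND true = false
P IMPLIES R = false IMPLIES false = true
R XOR (P IMPLIES R) = false XOR true = true
P IFF R = false IFF false = true
(R XOR (P IMPLIES R)) IFF (P IFF R) = true IFF true = true
R IMPLIES P = false IMPLIES false = true
NOT (R IMPLIES P) = NOT true = false
((R XOR (P IMPLIES R)) IFF (P IFF R)) OR NOT (R IMPLIES P) = true OR false = true
P IFF (((R XOR (P IMPLIES R)) IFF (P IFF R)) OR NOT (R IMPLIES P)) = false IFF true = false
(P AND NOT (P XOR R)) XOR (P IFF (((R XOR (P IMPLIES R)) IFF (P IFF R)) OR NOT (R IMPLIES P))) = false XOR false = false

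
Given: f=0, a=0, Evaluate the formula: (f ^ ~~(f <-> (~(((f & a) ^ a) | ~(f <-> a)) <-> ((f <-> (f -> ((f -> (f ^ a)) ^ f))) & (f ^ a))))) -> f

0

Substituting f=0, a=0:
f & a = 0 & 0 = 0
(f & a) ^ a = 0 ^ 0 = 0
f <-> a = 0 <-> 0 = 1
~(f <-> a) = ~1 = 0
((f & a) ^ a) | ~(f <-> a) = 0 | 0 = 0
~(((f & a) ^ a) | ~(f <-> a)) = ~0 = 1
f ^ a = 0 ^ 0 = 0
f -> (f ^ a) = 0 -> 0 = 1
(f -> (f ^ a)) ^ f = 1 ^ 0 = 1
f -> ((f -> (f ^ a)) ^ f) = 0 -> 1 = 1
f <-> (f -> ((f -> (f ^ a)) ^ f)) = 0 <-> 1 = 0
f ^ a = 0 ^ 0 = 0
(f <-> (f -> ((f -> (f ^ a)) ^ f))) & (f ^ a) = 0 & 0 = 0
~(((f & a) ^ a) | ~(f <-> a)) <-> ((f <-> (f -> ((f -> (f ^ a)) ^ f))) & (f ^ a)) = 1 <-> 0 = 0
f <-> (~(((f & a) ^ a) | ~(f <-> a)) <-> ((f <-> (f -> ((f -> (f ^ a)) ^ f))) & (f ^ a))) = 0 <-> 0 = 1
~(f <-> (~(((f & a) ^ a) | ~(f <-> a)) <-> ((f <-> (f -> ((f -> (f ^ a)) ^ f))) & (f ^ a)))) = ~1 = 0
~~(f <-> (~(((f & a) ^ a) | ~(f <-> a)) <-> ((f <-> (f -> ((f -> (f ^ a)) ^ f))) & (f ^ a)))) = ~0 = 1
f ^ ~~(f <-> (~(((f & a) ^ a) | ~(f <-> a)) <-> ((f <-> (f -> ((f -> (f ^ a)) ^ f))) & (f ^ a)))) = 0 ^ 1 = 1
(f ^ ~~(f <-> (~(((f & a) ^ a) | ~(f <-> a)) <-> ((f <-> (f -> ((f -> (f ^ a)) ^ f))) & (f ^ a))))) -> f = 1 -> 0 = 0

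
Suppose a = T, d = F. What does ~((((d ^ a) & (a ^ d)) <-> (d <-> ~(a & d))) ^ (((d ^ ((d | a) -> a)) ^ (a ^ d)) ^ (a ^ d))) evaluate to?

F

d ^ a = F ^ T = T
a ^ d = T ^ F = T
(d ^ a) & (a ^ d) = T & T = T
a & d = T & F = F
~(a & d) = ~F = T
d <-> ~(a & d) = F <-> T = F
((d ^ a) & (a ^ d)) <-> (d <-> ~(a & d)) = T <-> F = F
d | a = F | T = T
(d | a) -> a = T -> T = T
d ^ ((d | a) -> a) = F ^ T = T
a ^ d = T ^ F = T
(d ^ ((d | a) -> a)) ^ (a ^ d) = T ^ T = F
a ^ d = T ^ F = T
((d ^ ((d | a) -> a)) ^ (a ^ d)) ^ (a ^ d) = F ^ T = T
(((d ^ a) & (a ^ d)) <-> (d <-> ~(a & d))) ^ (((d ^ ((d | a) -> a)) ^ (a ^ d)) ^ (a ^ d)) = F ^ T = T
~((((d ^ a) & (a ^ d)) <-> (d <-> ~(a & d))) ^ (((d ^ ((d | a) -> a)) ^ (a ^ d)) ^ (a ^ d))) = ~T = F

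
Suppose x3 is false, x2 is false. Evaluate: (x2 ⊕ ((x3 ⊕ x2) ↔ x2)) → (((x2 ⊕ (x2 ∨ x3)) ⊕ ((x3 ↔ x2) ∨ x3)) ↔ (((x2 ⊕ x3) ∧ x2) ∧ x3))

x3 ⊕ x2 = F ⊕ F = F
(x3 ⊕ x2) ↔ x2 = F ↔ F = T
x2 ⊕ ((x3 ⊕ x2) ↔ x2) = F ⊕ T = T
x2 ∨ x3 = F ∨ F = F
x2 ⊕ (x2 ∨ x3) = F ⊕ F = F
x3 ↔ x2 = F ↔ F = T
(x3 ↔ x2) ∨ x3 = T ∨ F = T
(x2 ⊕ (x2 ∨ x3)) ⊕ ((x3 ↔ x2) ∨ x3) = F ⊕ T = T
x2 ⊕ x3 = F ⊕ F = F
(x2 ⊕ x3) ∧ x2 = F ∧ F = F
((x2 ⊕ x3) ∧ x2) ∧ x3 = F ∧ F = F
((x2 ⊕ (x2 ∨ x3)) ⊕ ((x3 ↔ x2) ∨ x3)) ↔ (((x2 ⊕ x3) ∧ x2) ∧ x3) = T ↔ F = F
(x2 ⊕ ((x3 ⊕ x2) ↔ x2)) → (((x2 ⊕ (x2 ∨ x3)) ⊕ ((x3 ↔ x2) ∨ x3)) ↔ (((x2 ⊕ x3) ∧ x2) ∧ x3)) = T → F = F

F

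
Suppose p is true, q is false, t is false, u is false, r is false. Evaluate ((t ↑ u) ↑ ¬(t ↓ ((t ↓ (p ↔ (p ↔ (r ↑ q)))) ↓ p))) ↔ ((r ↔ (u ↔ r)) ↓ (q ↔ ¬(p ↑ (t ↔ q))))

T

t ↑ u = F ↑ F = T
r ↑ q = F ↑ F = T
p ↔ (r ↑ q) = T ↔ T = T
p ↔ (p ↔ (r ↑ q)) = T ↔ T = T
t ↓ (p ↔ (p ↔ (r ↑ q))) = F ↓ T = F
(t ↓ (p ↔ (p ↔ (r ↑ q)))) ↓ p = F ↓ T = F
t ↓ ((t ↓ (p ↔ (p ↔ (r ↑ q)))) ↓ p) = F ↓ F = T
¬(t ↓ ((t ↓ (p ↔ (p ↔ (r ↑ q)))) ↓ p)) = ¬T = F
(t ↑ u) ↑ ¬(t ↓ ((t ↓ (p ↔ (p ↔ (r ↑ q)))) ↓ p)) = T ↑ F = T
u ↔ r = F ↔ F = T
r ↔ (u ↔ r) = F ↔ T = F
t ↔ q = F ↔ F = T
p ↑ (t ↔ q) = T ↑ T = F
¬(p ↑ (t ↔ q)) = ¬F = T
q ↔ ¬(p ↑ (t ↔ q)) = F ↔ T = F
(r ↔ (u ↔ r)) ↓ (q ↔ ¬(p ↑ (t ↔ q))) = F ↓ F = T
((t ↑ u) ↑ ¬(t ↓ ((t ↓ (p ↔ (p ↔ (r ↑ q)))) ↓ p))) ↔ ((r ↔ (u ↔ r)) ↓ (q ↔ ¬(p ↑ (t ↔ q)))) = T ↔ T = T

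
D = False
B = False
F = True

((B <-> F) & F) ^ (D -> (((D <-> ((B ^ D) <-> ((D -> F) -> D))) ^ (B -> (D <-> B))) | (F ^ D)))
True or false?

Substituting D=False, B=False, F=True:
B <-> F = False <-> True = False
(B <-> F) & F = False & True = False
B ^ D = False ^ False = False
D -> F = False -> True = True
(D -> F) -> D = True -> False = False
(B ^ D) <-> ((D -> F) -> D) = False <-> False = True
D <-> ((B ^ D) <-> ((D -> F) -> D)) = False <-> True = False
D <-> B = False <-> False = True
B -> (D <-> B) = False -> True = True
(D <-> ((B ^ D) <-> ((D -> F) -> D))) ^ (B -> (D <-> B)) = False ^ True = True
F ^ D = True ^ False = True
((D <-> ((B ^ D) <-> ((D -> F) -> D))) ^ (B -> (D <-> B))) | (F ^ D) = True | True = True
D -> (((D <-> ((B ^ D) <-> ((D -> F) -> D))) ^ (B -> (D <-> B))) | (F ^ D)) = False -> True = True
((B <-> F) & F) ^ (D -> (((D <-> ((B ^ D) <-> ((D -> F) -> D))) ^ (B -> (D <-> B))) | (F ^ D))) = False ^ True = True

True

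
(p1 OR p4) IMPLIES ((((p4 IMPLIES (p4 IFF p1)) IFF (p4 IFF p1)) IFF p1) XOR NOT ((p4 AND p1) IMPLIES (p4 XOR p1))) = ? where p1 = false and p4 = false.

Substituting p1=false, p4=false:
p1 OR p4 = false OR false = false
p4 IFF p1 = false IFF false = true
p4 IMPLIES (p4 IFF p1) = false IMPLIES true = true
p4 IFF p1 = false IFF false = true
(p4 IMPLIES (p4 IFF p1)) IFF (p4 IFF p1) = true IFF true = true
((p4 IMPLIES (p4 IFF p1)) IFF (p4 IFF p1)) IFF p1 = true IFF false = false
p4 AND p1 = false AND false = false
p4 XOR p1 = false XOR false = false
(p4 AND p1) IMPLIES (p4 XOR p1) = false IMPLIES false = true
NOT ((p4 AND p1) IMPLIES (p4 XOR p1)) = NOT true = false
(((p4 IMPLIES (p4 IFF p1)) IFF (p4 IFF p1)) IFF p1) XOR NOT ((p4 AND p1) IMPLIES (p4 XOR p1)) = false XOR false = false
(p1 OR p4) IMPLIES ((((p4 IMPLIES (p4 IFF p1)) IFF (p4 IFF p1)) IFF p1) XOR NOT ((p4 AND p1) IMPLIES (p4 XOR p1))) = false IMPLIES false = true

true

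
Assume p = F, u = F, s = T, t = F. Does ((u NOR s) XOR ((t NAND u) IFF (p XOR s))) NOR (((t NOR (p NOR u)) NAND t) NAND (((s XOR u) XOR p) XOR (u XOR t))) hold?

F

u NOR s = F NOR T = F
t NAND u = F NAND F = T
p XOR s = F XOR T = T
(t NAND u) IFF (p XOR s) = T IFF T = T
(u NOR s) XOR ((t NAND u) IFF (p XOR s)) = F XOR T = T
p NOR u = F NOR F = T
t NOR (p NOR u) = F NOR T = F
(t NOR (p NOR u)) NAND t = F NAND F = T
s XOR u = T XOR F = T
(s XOR u) XOR p = T XOR F = T
u XOR t = F XOR F = F
((s XOR u) XOR p) XOR (u XOR t) = T XOR F = T
((t NOR (p NOR u)) NAND t) NAND (((s XOR u) XOR p) XOR (u XOR t)) = T NAND T = F
((u NOR s) XOR ((t NAND u) IFF (p XOR s))) NOR (((t NOR (p NOR u)) NAND t) NAND (((s XOR u) XOR p) XOR (u XOR t))) = T NOR F = F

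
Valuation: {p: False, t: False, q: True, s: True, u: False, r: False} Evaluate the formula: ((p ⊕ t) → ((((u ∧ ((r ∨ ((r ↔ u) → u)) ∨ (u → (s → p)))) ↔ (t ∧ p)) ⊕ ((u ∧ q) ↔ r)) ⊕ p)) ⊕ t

True

p ⊕ t = False ⊕ False = False
r ↔ u = False ↔ False = True
(r ↔ u) → u = True → False = False
r ∨ ((r ↔ u) → u) = False ∨ False = False
s → p = True → False = False
u → (s → p) = False → False = True
(r ∨ ((r ↔ u) → u)) ∨ (u → (s → p)) = False ∨ True = True
u ∧ ((r ∨ ((r ↔ u) → u)) ∨ (u → (s → p))) = False ∧ True = False
t ∧ p = False ∧ False = False
(u ∧ ((r ∨ ((r ↔ u) → u)) ∨ (u → (s → p)))) ↔ (t ∧ p) = False ↔ False = True
u ∧ q = False ∧ True = False
(u ∧ q) ↔ r = False ↔ False = True
((u ∧ ((r ∨ ((r ↔ u) → u)) ∨ (u → (s → p)))) ↔ (t ∧ p)) ⊕ ((u ∧ q) ↔ r) = True ⊕ True = False
(((u ∧ ((r ∨ ((r ↔ u) → u)) ∨ (u → (s → p)))) ↔ (t ∧ p)) ⊕ ((u ∧ q) ↔ r)) ⊕ p = False ⊕ False = False
(p ⊕ t) → ((((u ∧ ((r ∨ ((r ↔ u) → u)) ∨ (u → (s → p)))) ↔ (t ∧ p)) ⊕ ((u ∧ q) ↔ r)) ⊕ p) = False → False = True
((p ⊕ t) → ((((u ∧ ((r ∨ ((r ↔ u) → u)) ∨ (u → (s → p)))) ↔ (t ∧ p)) ⊕ ((u ∧ q) ↔ r)) ⊕ p)) ⊕ t = True ⊕ False = True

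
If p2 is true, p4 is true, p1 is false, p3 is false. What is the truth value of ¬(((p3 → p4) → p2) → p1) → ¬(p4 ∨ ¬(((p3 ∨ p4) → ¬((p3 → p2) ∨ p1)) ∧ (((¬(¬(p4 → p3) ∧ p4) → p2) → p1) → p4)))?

False

p3 → p4 = False → True = True
(p3 → p4) → p2 = True → True = True
((p3 → p4) → p2) → p1 = True → False = False
¬(((p3 → p4) → p2) → p1) = ¬False = True
p3 ∨ p4 = False ∨ True = True
p3 → p2 = False → True = True
(p3 → p2) ∨ p1 = True ∨ False = True
¬((p3 → p2) ∨ p1) = ¬True = False
(p3 ∨ p4) → ¬((p3 → p2) ∨ p1) = True → False = False
p4 → p3 = True → False = False
¬(p4 → p3) = ¬False = True
¬(p4 → p3) ∧ p4 = True ∧ True = True
¬(¬(p4 → p3) ∧ p4) = ¬True = False
¬(¬(p4 → p3) ∧ p4) → p2 = False → True = True
(¬(¬(p4 → p3) ∧ p4) → p2) → p1 = True → False = False
((¬(¬(p4 → p3) ∧ p4) → p2) → p1) → p4 = False → True = True
((p3 ∨ p4) → ¬((p3 → p2) ∨ p1)) ∧ (((¬(¬(p4 → p3) ∧ p4) → p2) → p1) → p4) = False ∧ True = False
¬(((p3 ∨ p4) → ¬((p3 → p2) ∨ p1)) ∧ (((¬(¬(p4 → p3) ∧ p4) → p2) → p1) → p4)) = ¬False = True
p4 ∨ ¬(((p3 ∨ p4) → ¬((p3 → p2) ∨ p1)) ∧ (((¬(¬(p4 → p3) ∧ p4) → p2) → p1) → p4)) = True ∨ True = True
¬(p4 ∨ ¬(((p3 ∨ p4) → ¬((p3 → p2) ∨ p1)) ∧ (((¬(¬(p4 → p3) ∧ p4) → p2) → p1) → p4))) = ¬True = False
¬(((p3 → p4) → p2) → p1) → ¬(p4 ∨ ¬(((p3 ∨ p4) → ¬((p3 → p2) ∨ p1)) ∧ (((¬(¬(p4 → p3) ∧ p4) → p2) → p1) → p4))) = True → False = False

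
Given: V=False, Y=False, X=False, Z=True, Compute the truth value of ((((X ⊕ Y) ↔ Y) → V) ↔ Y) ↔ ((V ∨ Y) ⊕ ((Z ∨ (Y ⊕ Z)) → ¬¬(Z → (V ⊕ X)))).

False

X ⊕ Y = False ⊕ False = False
(X ⊕ Y) ↔ Y = False ↔ False = True
((X ⊕ Y) ↔ Y) → V = True → False = False
(((X ⊕ Y) ↔ Y) → V) ↔ Y = False ↔ False = True
V ∨ Y = False ∨ False = False
Y ⊕ Z = False ⊕ True = True
Z ∨ (Y ⊕ Z) = True ∨ True = True
V ⊕ X = False ⊕ False = False
Z → (V ⊕ X) = True → False = False
¬(Z → (V ⊕ X)) = ¬False = True
¬¬(Z → (V ⊕ X)) = ¬True = False
(Z ∨ (Y ⊕ Z)) → ¬¬(Z → (V ⊕ X)) = True → False = False
(V ∨ Y) ⊕ ((Z ∨ (Y ⊕ Z)) → ¬¬(Z → (V ⊕ X))) = False ⊕ False = False
((((X ⊕ Y) ↔ Y) → V) ↔ Y) ↔ ((V ∨ Y) ⊕ ((Z ∨ (Y ⊕ Z)) → ¬¬(Z → (V ⊕ X)))) = True ↔ False = False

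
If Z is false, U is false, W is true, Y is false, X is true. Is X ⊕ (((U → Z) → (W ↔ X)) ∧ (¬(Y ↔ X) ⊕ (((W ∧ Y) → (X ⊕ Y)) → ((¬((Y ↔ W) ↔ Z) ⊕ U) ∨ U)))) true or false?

F

U → Z = F → F = T
W ↔ X = T ↔ T = T
(U → Z) → (W ↔ X) = T → T = T
Y ↔ X = F ↔ T = F
¬(Y ↔ X) = ¬F = T
W ∧ Y = T ∧ F = F
X ⊕ Y = T ⊕ F = T
(W ∧ Y) → (X ⊕ Y) = F → T = T
Y ↔ W = F ↔ T = F
(Y ↔ W) ↔ Z = F ↔ F = T
¬((Y ↔ W) ↔ Z) = ¬T = F
¬((Y ↔ W) ↔ Z) ⊕ U = F ⊕ F = F
(¬((Y ↔ W) ↔ Z) ⊕ U) ∨ U = F ∨ F = F
((W ∧ Y) → (X ⊕ Y)) → ((¬((Y ↔ W) ↔ Z) ⊕ U) ∨ U) = T → F = F
¬(Y ↔ X) ⊕ (((W ∧ Y) → (X ⊕ Y)) → ((¬((Y ↔ W) ↔ Z) ⊕ U) ∨ U)) = T ⊕ F = T
((U → Z) → (W ↔ X)) ∧ (¬(Y ↔ X) ⊕ (((W ∧ Y) → (X ⊕ Y)) → ((¬((Y ↔ W) ↔ Z) ⊕ U) ∨ U))) = T ∧ T = T
X ⊕ (((U → Z) → (W ↔ X)) ∧ (¬(Y ↔ X) ⊕ (((W ∧ Y) → (X ⊕ Y)) → ((¬((Y ↔ W) ↔ Z) ⊕ U) ∨ U)))) = T ⊕ T = F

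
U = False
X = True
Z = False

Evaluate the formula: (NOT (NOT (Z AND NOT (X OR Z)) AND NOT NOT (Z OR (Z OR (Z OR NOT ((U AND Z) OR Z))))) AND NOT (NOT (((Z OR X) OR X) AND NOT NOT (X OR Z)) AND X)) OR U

X OR Z = True OR False = True
NOT (X OR Z) = NOT True = False
Z AND NOT (X OR Z) = False AND False = False
NOT (Z AND NOT (X OR Z)) = NOT False = True
U AND Z = False AND False = False
(U AND Z) OR Z = False OR False = False
NOT ((U AND Z) OR Z) = NOT False = True
Z OR NOT ((U AND Z) OR Z) = False OR True = True
Z OR (Z OR NOT ((U AND Z) OR Z)) = False OR True = True
Z OR (Z OR (Z OR NOT ((U AND Z) OR Z))) = False OR True = True
NOT (Z OR (Z OR (Z OR NOT ((U AND Z) OR Z)))) = NOT True = False
NOT NOT (Z OR (Z OR (Z OR NOT ((U AND Z) OR Z)))) = NOT False = True
NOT (Z AND NOT (X OR Z)) AND NOT NOT (Z OR (Z OR (Z OR NOT ((U AND Z) OR Z)))) = True AND True = True
NOT (NOT (Z AND NOT (X OR Z)) AND NOT NOT (Z OR (Z OR (Z OR NOT ((U AND Z) OR Z))))) = NOT True = False
Z OR X = False OR True = True
(Z OR X) OR X = True OR True = True
X OR Z = True OR False = True
NOT (X OR Z) = NOT True = False
NOT NOT (X OR Z) = NOT False = True
((Z OR X) OR X) AND NOT NOT (X OR Z) = True AND True = True
NOT (((Z OR X) OR X) AND NOT NOT (X OR Z)) = NOT True = False
NOT (((Z OR X) OR X) AND NOT NOT (X OR Z)) AND X = False AND True = False
NOT (NOT (((Z OR X) OR X) AND NOT NOT (X OR Z)) AND X) = NOT False = True
NOT (NOT (Z AND NOT (X OR Z)) AND NOT NOT (Z OR (Z OR (Z OR NOT ((U AND Z) OR Z))))) AND NOT (NOT (((Z OR X) OR X) AND NOT NOT (X OR Z)) AND X) = False AND True = False
(NOT (NOT (Z AND NOT (X OR Z)) AND NOT NOT (Z OR (Z OR (Z OR NOT ((U AND Z) OR Z))))) AND NOT (NOT (((Z OR X) OR X) AND NOT NOT (X OR Z)) AND X)) OR U = False OR False = False

False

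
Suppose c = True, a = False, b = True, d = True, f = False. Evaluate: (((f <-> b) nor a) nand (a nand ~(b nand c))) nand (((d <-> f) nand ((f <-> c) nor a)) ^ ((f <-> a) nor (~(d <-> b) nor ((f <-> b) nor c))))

f <-> b = False <-> True = False
(f <-> b) nor a = False nor False = True
b nand c = True nand True = False
~(b nand c) = ~False = True
a nand ~(b nand c) = False nand True = True
((f <-> b) nor a) nand (a nand ~(b nand c)) = True nand True = False
d <-> f = True <-> False = False
f <-> c = False <-> True = False
(f <-> c) nor a = False nor False = True
(d <-> f) nand ((f <-> c) nor a) = False nand True = True
f <-> a = False <-> False = True
d <-> b = True <-> True = True
~(d <-> b) = ~True = False
f <-> b = False <-> True = False
(f <-> b) nor c = False nor True = False
~(d <-> b) nor ((f <-> b) nor c) = False nor False = True
(f <-> a) nor (~(d <-> b) nor ((f <-> b) nor c)) = True nor True = False
((d <-> f) nand ((f <-> c) nor a)) ^ ((f <-> a) nor (~(d <-> b) nor ((f <-> b) nor c))) = True ^ False = True
(((f <-> b) nor a) nand (a nand ~(b nand c))) nand (((d <-> f) nand ((f <-> c) nor a)) ^ ((f <-> a) nor (~(d <-> b) nor ((f <-> b) nor c)))) = False nand True = True

True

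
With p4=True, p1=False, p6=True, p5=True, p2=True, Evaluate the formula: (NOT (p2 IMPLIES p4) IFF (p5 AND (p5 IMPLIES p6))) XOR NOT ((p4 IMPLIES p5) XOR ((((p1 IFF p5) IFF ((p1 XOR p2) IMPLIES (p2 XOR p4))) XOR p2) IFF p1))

True

p2 IMPLIES p4 = True IMPLIES True = True
NOT (p2 IMPLIES p4) = NOT True = False
p5 IMPLIES p6 = True IMPLIES True = True
p5 AND (p5 IMPLIES p6) = True AND True = True
NOT (p2 IMPLIES p4) IFF (p5 AND (p5 IMPLIES p6)) = False IFF True = False
p4 IMPLIES p5 = True IMPLIES True = True
p1 IFF p5 = False IFF True = False
p1 XOR p2 = False XOR True = True
p2 XOR p4 = True XOR True = False
(p1 XOR p2) IMPLIES (p2 XOR p4) = True IMPLIES False = False
(p1 IFF p5) IFF ((p1 XOR p2) IMPLIES (p2 XOR p4)) = False IFF False = True
((p1 IFF p5) IFF ((p1 XOR p2) IMPLIES (p2 XOR p4))) XOR p2 = True XOR True = False
(((p1 IFF p5) IFF ((p1 XOR p2) IMPLIES (p2 XOR p4))) XOR p2) IFF p1 = False IFF False = True
(p4 IMPLIES p5) XOR ((((p1 IFF p5) IFF ((p1 XOR p2) IMPLIES (p2 XOR p4))) XOR p2) IFF p1) = True XOR True = False
NOT ((p4 IMPLIES p5) XOR ((((p1 IFF p5) IFF ((p1 XOR p2) IMPLIES (p2 XOR p4))) XOR p2) IFF p1)) = NOT False = True
(NOT (p2 IMPLIES p4) IFF (p5 AND (p5 IMPLIES p6))) XOR NOT ((p4 IMPLIES p5) XOR ((((p1 IFF p5) IFF ((p1 XOR p2) IMPLIES (p2 XOR p4))) XOR p2) IFF p1)) = False XOR True = True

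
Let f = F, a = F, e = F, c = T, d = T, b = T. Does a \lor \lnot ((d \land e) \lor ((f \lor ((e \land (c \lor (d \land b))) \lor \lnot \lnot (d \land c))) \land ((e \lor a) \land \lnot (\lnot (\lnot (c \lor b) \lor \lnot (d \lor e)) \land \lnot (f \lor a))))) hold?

T

Substituting f=F, a=F, e=F, c=T, d=T, b=T:
d \land e = T \land F = F
d \land b = T \land T = T
c \lor (d \land b) = T \lor T = T
e \land (c \lor (d \land b)) = F \land T = F
d \land c = T \land T = T
\lnot (d \land c) = \lnot T = F
\lnot \lnot (d \land c) = \lnot F = T
(e \land (c \lor (d \land b))) \lor \lnot \lnot (d \land c) = F \lor T = T
f \lor ((e \land (c \lor (d \land b))) \lor \lnot \lnot (d \land c)) = F \lor T = T
e \lor a = F \lor F = F
c \lor b = T \lor T = T
\lnot (c \lor b) = \lnot T = F
d \lor e = T \lor F = T
\lnot (d \lor e) = \lnot T = F
\lnot (c \lor b) \lor \lnot (d \lor e) = F \lor F = F
\lnot (\lnot (c \lor b) \lor \lnot (d \lor e)) = \lnot F = T
f \lor a = F \lor F = F
\lnot (f \lor a) = \lnot F = T
\lnot (\lnot (c \lor b) \lor \lnot (d \lor e)) \land \lnot (f \lor a) = T \land T = T
\lnot (\lnot (\lnot (c \lor b) \lor \lnot (d \lor e)) \land \lnot (f \lor a)) = \lnot T = F
(e \lor a) \land \lnot (\lnot (\lnot (c \lor b) \lor \lnot (d \lor e)) \land \lnot (f \lor a)) = F \land F = F
(f \lor ((e \land (c \lor (d \land b))) \lor \lnot \lnot (d \land c))) \land ((e \lor a) \land \lnot (\lnot (\lnot (c \lor b) \lor \lnot (d \lor e)) \land \lnot (f \lor a))) = T \land F = F
(d \land e) \lor ((f \lor ((e \land (c \lor (d \land b))) \lor \lnot \lnot (d \land c))) \land ((e \lor a) \land \lnot (\lnot (\lnot (c \lor b) \lor \lnot (d \lor e)) \land \lnot (f \lor a)))) = F \lor F = F
\lnot ((d \land e) \lor ((f \lor ((e \land (c \lor (d \land b))) \lor \lnot \lnot (d \land c))) \land ((e \lor a) \land \lnot (\lnot (\lnot (c \lor b) \lor \lnot (d \lor e)) \land \lnot (f \lor a))))) = \lnot F = T
a \lor \lnot ((d \land e) \lor ((f \lor ((e \land (c \lor (d \land b))) \lor \lnot \lnot (d \land c))) \land ((e \lor a) \land \lnot (\lnot (\lnot (c \lor b) \lor \lnot (d \lor e)) \land \lnot (f \lor a))))) = F \lor T = T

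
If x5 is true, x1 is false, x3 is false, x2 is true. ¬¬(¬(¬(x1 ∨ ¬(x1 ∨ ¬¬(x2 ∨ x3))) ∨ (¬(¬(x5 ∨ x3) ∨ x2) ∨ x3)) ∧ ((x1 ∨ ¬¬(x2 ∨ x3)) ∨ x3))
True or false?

False

x2 ∨ x3 = True ∨ False = True
¬(x2 ∨ x3) = ¬True = False
¬¬(x2 ∨ x3) = ¬False = True
x1 ∨ ¬¬(x2 ∨ x3) = False ∨ True = True
¬(x1 ∨ ¬¬(x2 ∨ x3)) = ¬True = False
x1 ∨ ¬(x1 ∨ ¬¬(x2 ∨ x3)) = False ∨ False = False
¬(x1 ∨ ¬(x1 ∨ ¬¬(x2 ∨ x3))) = ¬False = True
x5 ∨ x3 = True ∨ False = True
¬(x5 ∨ x3) = ¬True = False
¬(x5 ∨ x3) ∨ x2 = False ∨ True = True
¬(¬(x5 ∨ x3) ∨ x2) = ¬True = False
¬(¬(x5 ∨ x3) ∨ x2) ∨ x3 = False ∨ False = False
¬(x1 ∨ ¬(x1 ∨ ¬¬(x2 ∨ x3))) ∨ (¬(¬(x5 ∨ x3) ∨ x2) ∨ x3) = True ∨ False = True
¬(¬(x1 ∨ ¬(x1 ∨ ¬¬(x2 ∨ x3))) ∨ (¬(¬(x5 ∨ x3) ∨ x2) ∨ x3)) = ¬True = False
x2 ∨ x3 = True ∨ False = True
¬(x2 ∨ x3) = ¬True = False
¬¬(x2 ∨ x3) = ¬False = True
x1 ∨ ¬¬(x2 ∨ x3) = False ∨ True = True
(x1 ∨ ¬¬(x2 ∨ x3)) ∨ x3 = True ∨ False = True
¬(¬(x1 ∨ ¬(x1 ∨ ¬¬(x2 ∨ x3))) ∨ (¬(¬(x5 ∨ x3) ∨ x2) ∨ x3)) ∧ ((x1 ∨ ¬¬(x2 ∨ x3)) ∨ x3) = False ∧ True = False
¬(¬(¬(x1 ∨ ¬(x1 ∨ ¬¬(x2 ∨ x3))) ∨ (¬(¬(x5 ∨ x3) ∨ x2) ∨ x3)) ∧ ((x1 ∨ ¬¬(x2 ∨ x3)) ∨ x3)) = ¬False = True
¬¬(¬(¬(x1 ∨ ¬(x1 ∨ ¬¬(x2 ∨ x3))) ∨ (¬(¬(x5 ∨ x3) ∨ x2) ∨ x3)) ∧ ((x1 ∨ ¬¬(x2 ∨ x3)) ∨ x3)) = ¬True = False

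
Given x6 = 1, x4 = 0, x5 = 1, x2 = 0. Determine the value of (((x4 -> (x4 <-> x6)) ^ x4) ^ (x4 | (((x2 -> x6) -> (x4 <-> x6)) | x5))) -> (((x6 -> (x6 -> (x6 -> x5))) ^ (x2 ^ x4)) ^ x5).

Substituting x6=1, x4=0, x5=1, x2=0:
x4 <-> x6 = 0 <-> 1 = 0
x4 -> (x4 <-> x6) = 0 -> 0 = 1
(x4 -> (x4 <-> x6)) ^ x4 = 1 ^ 0 = 1
x2 -> x6 = 0 -> 1 = 1
x4 <-> x6 = 0 <-> 1 = 0
(x2 -> x6) -> (x4 <-> x6) = 1 -> 0 = 0
((x2 -> x6) -> (x4 <-> x6)) | x5 = 0 | 1 = 1
x4 | (((x2 -> x6) -> (x4 <-> x6)) | x5) = 0 | 1 = 1
((x4 -> (x4 <-> x6)) ^ x4) ^ (x4 | (((x2 -> x6) -> (x4 <-> x6)) | x5)) = 1 ^ 1 = 0
x6 -> x5 = 1 -> 1 = 1
x6 -> (x6 -> x5) = 1 -> 1 = 1
x6 -> (x6 -> (x6 -> x5)) = 1 -> 1 = 1
x2 ^ x4 = 0 ^ 0 = 0
(x6 -> (x6 -> (x6 -> x5))) ^ (x2 ^ x4) = 1 ^ 0 = 1
((x6 -> (x6 -> (x6 -> x5))) ^ (x2 ^ x4)) ^ x5 = 1 ^ 1 = 0
(((x4 -> (x4 <-> x6)) ^ x4) ^ (x4 | (((x2 -> x6) -> (x4 <-> x6)) | x5))) -> (((x6 -> (x6 -> (x6 -> x5))) ^ (x2 ^ x4)) ^ x5) = 0 -> 0 = 1

1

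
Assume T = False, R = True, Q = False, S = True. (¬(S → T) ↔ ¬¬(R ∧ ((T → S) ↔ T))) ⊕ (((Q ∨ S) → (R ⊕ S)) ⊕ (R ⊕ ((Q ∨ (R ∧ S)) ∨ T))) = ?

False

Substituting T=False, R=True, Q=False, S=True:
S → T = True → False = False
¬(S → T) = ¬False = True
T → S = False → True = True
(T → S) ↔ T = True ↔ False = False
R ∧ ((T → S) ↔ T) = True ∧ False = False
¬(R ∧ ((T → S) ↔ T)) = ¬False = True
¬¬(R ∧ ((T → S) ↔ T)) = ¬True = False
¬(S → T) ↔ ¬¬(R ∧ ((T → S) ↔ T)) = True ↔ False = False
Q ∨ S = False ∨ True = True
R ⊕ S = True ⊕ True = False
(Q ∨ S) → (R ⊕ S) = True → False = False
R ∧ S = True ∧ True = True
Q ∨ (R ∧ S) = False ∨ True = True
(Q ∨ (R ∧ S)) ∨ T = True ∨ False = True
R ⊕ ((Q ∨ (R ∧ S)) ∨ T) = True ⊕ True = False
((Q ∨ S) → (R ⊕ S)) ⊕ (R ⊕ ((Q ∨ (R ∧ S)) ∨ T)) = False ⊕ False = False
(¬(S → T) ↔ ¬¬(R ∧ ((T → S) ↔ T))) ⊕ (((Q ∨ S) → (R ⊕ S)) ⊕ (R ⊕ ((Q ∨ (R ∧ S)) ∨ T))) = False ⊕ False = False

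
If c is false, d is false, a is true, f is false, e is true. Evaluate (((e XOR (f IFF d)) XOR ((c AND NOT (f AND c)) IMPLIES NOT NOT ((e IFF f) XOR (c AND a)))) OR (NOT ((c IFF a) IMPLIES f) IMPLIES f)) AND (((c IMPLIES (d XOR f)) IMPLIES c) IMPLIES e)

true

f IFF d = false IFF false = true
e XOR (f IFF d) = true XOR true = false
f AND c = false AND false = false
NOT (f AND c) = NOT false = true
c AND NOT (f AND c) = false AND true = false
e IFF f = true IFF false = false
c AND a = false AND true = false
(e IFF f) XOR (c AND a) = false XOR false = false
NOT ((e IFF f) XOR (c AND a)) = NOT false = true
NOT NOT ((e IFF f) XOR (c AND a)) = NOT true = false
(c AND NOT (f AND c)) IMPLIES NOT NOT ((e IFF f) XOR (c AND a)) = false IMPLIES false = true
(e XOR (f IFF d)) XOR ((c AND NOT (f AND c)) IMPLIES NOT NOT ((e IFF f) XOR (c AND a))) = false XOR true = true
c IFF a = false IFF true = false
(c IFF a) IMPLIES f = false IMPLIES false = true
NOT ((c IFF a) IMPLIES f) = NOT true = false
NOT ((c IFF a) IMPLIES f) IMPLIES f = false IMPLIES false = true
((e XOR (f IFF d)) XOR ((c AND NOT (f AND c)) IMPLIES NOT NOT ((e IFF f) XOR (c AND a)))) OR (NOT ((c IFF a) IMPLIES f) IMPLIES f) = true OR true = true
d XOR f = false XOR false = false
c IMPLIES (d XOR f) = false IMPLIES false = true
(c IMPLIES (d XOR f)) IMPLIES c = true IMPLIES false = false
((c IMPLIES (d XOR f)) IMPLIES c) IMPLIES e = false IMPLIES true = true
(((e XOR (f IFF d)) XOR ((c AND NOT (f AND c)) IMPLIES NOT NOT ((e IFF f) XOR (c AND a)))) OR (NOT ((c IFF a) IMPLIES f) IMPLIES f)) AND (((c IMPLIES (d XOR f)) IMPLIES c) IMPLIES e) = true AND true = true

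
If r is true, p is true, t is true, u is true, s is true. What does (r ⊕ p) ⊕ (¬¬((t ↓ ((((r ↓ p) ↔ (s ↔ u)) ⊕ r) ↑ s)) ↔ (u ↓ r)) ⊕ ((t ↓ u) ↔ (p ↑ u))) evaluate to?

Substituting r=T, p=T, t=T, u=T, s=T:
r ⊕ p = T ⊕ T = F
r ↓ p = T ↓ T = F
s ↔ u = T ↔ T = T
(r ↓ p) ↔ (s ↔ u) = F ↔ T = F
((r ↓ p) ↔ (s ↔ u)) ⊕ r = F ⊕ T = T
(((r ↓ p) ↔ (s ↔ u)) ⊕ r) ↑ s = T ↑ T = F
t ↓ ((((r ↓ p) ↔ (s ↔ u)) ⊕ r) ↑ s) = T ↓ F = F
u ↓ r = T ↓ T = F
(t ↓ ((((r ↓ p) ↔ (s ↔ u)) ⊕ r) ↑ s)) ↔ (u ↓ r) = F ↔ F = T
¬((t ↓ ((((r ↓ p) ↔ (s ↔ u)) ⊕ r) ↑ s)) ↔ (u ↓ r)) = ¬T = F
¬¬((t ↓ ((((r ↓ p) ↔ (s ↔ u)) ⊕ r) ↑ s)) ↔ (u ↓ r)) = ¬F = T
t ↓ u = T ↓ T = F
p ↑ u = T ↑ T = F
(t ↓ u) ↔ (p ↑ u) = F ↔ F = T
¬¬((t ↓ ((((r ↓ p) ↔ (s ↔ u)) ⊕ r) ↑ s)) ↔ (u ↓ r)) ⊕ ((t ↓ u) ↔ (p ↑ u)) = T ⊕ T = F
(r ⊕ p) ⊕ (¬¬((t ↓ ((((r ↓ p) ↔ (s ↔ u)) ⊕ r) ↑ s)) ↔ (u ↓ r)) ⊕ ((t ↓ u) ↔ (p ↑ u))) = F ⊕ F = F

F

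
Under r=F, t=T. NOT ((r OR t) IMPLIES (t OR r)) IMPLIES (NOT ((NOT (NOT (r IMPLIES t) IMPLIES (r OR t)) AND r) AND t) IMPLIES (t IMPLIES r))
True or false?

r OR t = F OR T = T
t OR r = T OR F = T
(r OR t) IMPLIES (t OR r) = T IMPLIES T = T
NOT ((r OR t) IMPLIES (t OR r)) = NOT T = F
r IMPLIES t = F IMPLIES T = T
NOT (r IMPLIES t) = NOT T = F
r OR t = F OR T = T
NOT (r IMPLIES t) IMPLIES (r OR t) = F IMPLIES T = T
NOT (NOT (r IMPLIES t) IMPLIES (r OR t)) = NOT T = F
NOT (NOT (r IMPLIES t) IMPLIES (r OR t)) AND r = F AND F = F
(NOT (NOT (r IMPLIES t) IMPLIES (r OR t)) AND r) AND t = F AND T = F
NOT ((NOT (NOT (r IMPLIES t) IMPLIES (r OR t)) AND r) AND t) = NOT F = T
t IMPLIES r = T IMPLIES F = F
NOT ((NOT (NOT (r IMPLIES t) IMPLIES (r OR t)) AND r) AND t) IMPLIES (t IMPLIES r) = T IMPLIES F = F
NOT ((r OR t) IMPLIES (t OR r)) IMPLIES (NOT ((NOT (NOT (r IMPLIES t) IMPLIES (r OR t)) AND r) AND t) IMPLIES (t IMPLIES r)) = F IMPLIES F = T

T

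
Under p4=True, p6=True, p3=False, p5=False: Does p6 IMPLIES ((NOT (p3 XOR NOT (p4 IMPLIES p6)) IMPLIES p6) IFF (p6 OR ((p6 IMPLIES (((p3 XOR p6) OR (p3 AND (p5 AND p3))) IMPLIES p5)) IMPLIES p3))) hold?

p4 IMPLIES p6 = True IMPLIES True = True
NOT (p4 IMPLIES p6) = NOT True = False
p3 XOR NOT (p4 IMPLIES p6) = False XOR False = False
NOT (p3 XOR NOT (p4 IMPLIES p6)) = NOT False = True
NOT (p3 XOR NOT (p4 IMPLIES p6)) IMPLIES p6 = True IMPLIES True = True
p3 XOR p6 = False XOR True = True
p5 AND p3 = False AND False = False
p3 AND (p5 AND p3) = False AND False = False
(p3 XOR p6) OR (p3 AND (p5 AND p3)) = True OR False = True
((p3 XOR p6) OR (p3 AND (p5 AND p3))) IMPLIES p5 = True IMPLIES False = False
p6 IMPLIES (((p3 XOR p6) OR (p3 AND (p5 AND p3))) IMPLIES p5) = True IMPLIES False = False
(p6 IMPLIES (((p3 XOR p6) OR (p3 AND (p5 AND p3))) IMPLIES p5)) IMPLIES p3 = False IMPLIES False = True
p6 OR ((p6 IMPLIES (((p3 XOR p6) OR (p3 AND (p5 AND p3))) IMPLIES p5)) IMPLIES p3) = True OR True = True
(NOT (p3 XOR NOT (p4 IMPLIES p6)) IMPLIES p6) IFF (p6 OR ((p6 IMPLIES (((p3 XOR p6) OR (p3 AND (p5 AND p3))) IMPLIES p5)) IMPLIES p3)) = True IFF True = True
p6 IMPLIES ((NOT (p3 XOR NOT (p4 IMPLIES p6)) IMPLIES p6) IFF (p6 OR ((p6 IMPLIES (((p3 XOR p6) OR (p3 AND (p5 AND p3))) IMPLIES p5)) IMPLIES p3))) = True IMPLIES True = True

True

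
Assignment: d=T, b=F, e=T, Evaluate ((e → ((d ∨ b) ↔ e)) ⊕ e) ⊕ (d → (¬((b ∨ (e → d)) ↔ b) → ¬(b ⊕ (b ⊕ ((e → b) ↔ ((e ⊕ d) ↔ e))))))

F

d ∨ b = T ∨ F = T
(d ∨ b) ↔ e = T ↔ T = T
e → ((d ∨ b) ↔ e) = T → T = T
(e → ((d ∨ b) ↔ e)) ⊕ e = T ⊕ T = F
e → d = T → T = T
b ∨ (e → d) = F ∨ T = T
(b ∨ (e → d)) ↔ b = T ↔ F = F
¬((b ∨ (e → d)) ↔ b) = ¬F = T
e → b = T → F = F
e ⊕ d = T ⊕ T = F
(e ⊕ d) ↔ e = F ↔ T = F
(e → b) ↔ ((e ⊕ d) ↔ e) = F ↔ F = T
b ⊕ ((e → b) ↔ ((e ⊕ d) ↔ e)) = F ⊕ T = T
b ⊕ (b ⊕ ((e → b) ↔ ((e ⊕ d) ↔ e))) = F ⊕ T = T
¬(b ⊕ (b ⊕ ((e → b) ↔ ((e ⊕ d) ↔ e)))) = ¬T = F
¬((b ∨ (e → d)) ↔ b) → ¬(b ⊕ (b ⊕ ((e → b) ↔ ((e ⊕ d) ↔ e)))) = T → F = F
d → (¬((b ∨ (e → d)) ↔ b) → ¬(b ⊕ (b ⊕ ((e → b) ↔ ((e ⊕ d) ↔ e))))) = T → F = F
((e → ((d ∨ b) ↔ e)) ⊕ e) ⊕ (d → (¬((b ∨ (e → d)) ↔ b) → ¬(b ⊕ (b ⊕ ((e → b) ↔ ((e ⊕ d) ↔ e)))))) = F ⊕ F = F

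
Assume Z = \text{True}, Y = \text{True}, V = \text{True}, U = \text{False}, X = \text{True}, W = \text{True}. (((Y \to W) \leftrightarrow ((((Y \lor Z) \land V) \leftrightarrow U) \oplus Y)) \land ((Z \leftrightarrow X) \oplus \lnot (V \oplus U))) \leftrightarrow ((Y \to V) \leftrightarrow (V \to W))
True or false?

Substituting Z=\text{True}, Y=\text{True}, V=\text{True}, U=\text{False}, X=\text{True}, W=\text{True}:
Y \to W = \text{True} \to \text{True} = \text{True}
Y \lor Z = \text{True} \lor \text{True} = \text{True}
(Y \lor Z) \land V = \text{True} \land \text{True} = \text{True}
((Y \lor Z) \land V) \leftrightarrow U = \text{True} \leftrightarrow \text{False} = \text{False}
(((Y \lor Z) \land V) \leftrightarrow U) \oplus Y = \text{False} \oplus \text{True} = \text{True}
(Y \to W) \leftrightarrow ((((Y \lor Z) \land V) \leftrightarrow U) \oplus Y) = \text{True} \leftrightarrow \text{True} = \text{True}
Z \leftrightarrow X = \text{True} \leftrightarrow \text{True} = \text{True}
V \oplus U = \text{True} \oplus \text{False} = \text{True}
\lnot (V \oplus U) = \lnot \text{True} = \text{False}
(Z \leftrightarrow X) \oplus \lnot (V \oplus U) = \text{True} \oplus \text{False} = \text{True}
((Y \to W) \leftrightarrow ((((Y \lor Z) \land V) \leftrightarrow U) \oplus Y)) \land ((Z \leftrightarrow X) \oplus \lnot (V \oplus U)) = \text{True} \land \text{True} = \text{True}
Y \to V = \text{True} \to \text{True} = \text{True}
V \to W = \text{True} \to \text{True} = \text{True}
(Y \to V) \leftrightarrow (V \to W) = \text{True} \leftrightarrow \text{True} = \text{True}
(((Y \to W) \leftrightarrow ((((Y \lor Z) \land V) \leftrightarrow U) \oplus Y)) \land ((Z \leftrightarrow X) \oplus \lnot (V \oplus U))) \leftrightarrow ((Y \to V) \leftrightarrow (V \to W)) = \text{True} \leftrightarrow \text{True} = \text{True}

\text{True}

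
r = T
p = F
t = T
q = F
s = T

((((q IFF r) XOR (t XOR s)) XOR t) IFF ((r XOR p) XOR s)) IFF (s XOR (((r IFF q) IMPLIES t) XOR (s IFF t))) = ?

q IFF r = F IFF T = F
t XOR s = T XOR T = F
(q IFF r) XOR (t XOR s) = F XOR F = F
((q IFF r) XOR (t XOR s)) XOR t = F XOR T = T
r XOR p = T XOR F = T
(r XOR p) XOR s = T XOR T = F
(((q IFF r) XOR (t XOR s)) XOR t) IFF ((r XOR p) XOR s) = T IFF F = F
r IFF q = T IFF F = F
(r IFF q) IMPLIES t = F IMPLIES T = T
s IFF t = T IFF T = T
((r IFF q) IMPLIES t) XOR (s IFF t) = T XOR T = F
s XOR (((r IFF q) IMPLIES t) XOR (s IFF t)) = T XOR F = T
((((q IFF r) XOR (t XOR s)) XOR t) IFF ((r XOR p) XOR s)) IFF (s XOR (((r IFF q) IMPLIES t) XOR (s IFF t))) = F IFF T = F

F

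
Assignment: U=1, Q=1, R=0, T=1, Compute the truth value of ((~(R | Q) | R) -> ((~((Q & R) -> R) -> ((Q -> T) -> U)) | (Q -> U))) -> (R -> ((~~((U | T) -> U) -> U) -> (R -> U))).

Substituting U=1, Q=1, R=0, T=1:
R | Q = 0 | 1 = 1
~(R | Q) = ~1 = 0
~(R | Q) | R = 0 | 0 = 0
Q & R = 1 & 0 = 0
(Q & R) -> R = 0 -> 0 = 1
~((Q & R) -> R) = ~1 = 0
Q -> T = 1 -> 1 = 1
(Q -> T) -> U = 1 -> 1 = 1
~((Q & R) -> R) -> ((Q -> T) -> U) = 0 -> 1 = 1
Q -> U = 1 -> 1 = 1
(~((Q & R) -> R) -> ((Q -> T) -> U)) | (Q -> U) = 1 | 1 = 1
(~(R | Q) | R) -> ((~((Q & R) -> R) -> ((Q -> T) -> U)) | (Q -> U)) = 0 -> 1 = 1
U | T = 1 | 1 = 1
(U | T) -> U = 1 -> 1 = 1
~((U | T) -> U) = ~1 = 0
~~((U | T) -> U) = ~0 = 1
~~((U | T) -> U) -> U = 1 -> 1 = 1
R -> U = 0 -> 1 = 1
(~~((U | T) -> U) -> U) -> (R -> U) = 1 -> 1 = 1
R -> ((~~((U | T) -> U) -> U) -> (R -> U)) = 0 -> 1 = 1
((~(R | Q) | R) -> ((~((Q & R) -> R) -> ((Q -> T) -> U)) | (Q -> U))) -> (R -> ((~~((U | T) -> U) -> U) -> (R -> U))) = 1 -> 1 = 1

1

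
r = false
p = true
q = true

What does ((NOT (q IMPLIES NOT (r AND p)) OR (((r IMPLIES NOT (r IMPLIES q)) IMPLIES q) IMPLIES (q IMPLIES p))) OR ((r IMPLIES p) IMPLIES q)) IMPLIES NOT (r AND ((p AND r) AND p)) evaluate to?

r AND p = false AND true = false
NOT (r AND p) = NOT false = true
q IMPLIES NOT (r AND p) = true IMPLIES true = true
NOT (q IMPLIES NOT (r AND p)) = NOT true = false
r IMPLIES q = false IMPLIES true = true
NOT (r IMPLIES q) = NOT true = false
r IMPLIES NOT (r IMPLIES q) = false IMPLIES false = true
(r IMPLIES NOT (r IMPLIES q)) IMPLIES q = true IMPLIES true = true
q IMPLIES p = true IMPLIES true = true
((r IMPLIES NOT (r IMPLIES q)) IMPLIES q) IMPLIES (q IMPLIES p) = true IMPLIES true = true
NOT (q IMPLIES NOT (r AND p)) OR (((r IMPLIES NOT (r IMPLIES q)) IMPLIES q) IMPLIES (q IMPLIES p)) = false OR true = true
r IMPLIES p = false IMPLIES true = true
(r IMPLIES p) IMPLIES q = true IMPLIES true = true
(NOT (q IMPLIES NOT (r AND p)) OR (((r IMPLIES NOT (r IMPLIES q)) IMPLIES q) IMPLIES (q IMPLIES p))) OR ((r IMPLIES p) IMPLIES q) = true OR true = true
p AND r = true AND false = false
(p AND r) AND p = false AND true = false
r AND ((p AND r) AND p) = false AND false = false
NOT (r AND ((p AND r) AND p)) = NOT false = true
((NOT (q IMPLIES NOT (r AND p)) OR (((r IMPLIES NOT (r IMPLIES q)) IMPLIES q) IMPLIES (q IMPLIES p))) OR ((r IMPLIES p) IMPLIES q)) IMPLIES NOT (r AND ((p AND r) AND p)) = true IMPLIES true = true

true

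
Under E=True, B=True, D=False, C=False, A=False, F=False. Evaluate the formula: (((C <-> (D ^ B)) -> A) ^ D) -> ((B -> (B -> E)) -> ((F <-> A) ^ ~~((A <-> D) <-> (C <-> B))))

True

Substituting E=True, B=True, D=False, C=False, A=False, F=False:
D ^ B = False ^ True = True
C <-> (D ^ B) = False <-> True = False
(C <-> (D ^ B)) -> A = False -> False = True
((C <-> (D ^ B)) -> A) ^ D = True ^ False = True
B -> E = True -> True = True
B -> (B -> E) = True -> True = True
F <-> A = False <-> False = True
A <-> D = False <-> False = True
C <-> B = False <-> True = False
(A <-> D) <-> (C <-> B) = True <-> False = False
~((A <-> D) <-> (C <-> B)) = ~False = True
~~((A <-> D) <-> (C <-> B)) = ~True = False
(F <-> A) ^ ~~((A <-> D) <-> (C <-> B)) = True ^ False = True
(B -> (B -> E)) -> ((F <-> A) ^ ~~((A <-> D) <-> (C <-> B))) = True -> True = True
(((C <-> (D ^ B)) -> A) ^ D) -> ((B -> (B -> E)) -> ((F <-> A) ^ ~~((A <-> D) <-> (C <-> B)))) = True -> True = True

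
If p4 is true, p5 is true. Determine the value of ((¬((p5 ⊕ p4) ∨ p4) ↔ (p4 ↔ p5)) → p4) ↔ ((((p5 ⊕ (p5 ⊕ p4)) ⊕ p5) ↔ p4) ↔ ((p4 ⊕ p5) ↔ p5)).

p5 ⊕ p4 = True ⊕ True = False
(p5 ⊕ p4) ∨ p4 = False ∨ True = True
¬((p5 ⊕ p4) ∨ p4) = ¬True = False
p4 ↔ p5 = True ↔ True = True
¬((p5 ⊕ p4) ∨ p4) ↔ (p4 ↔ p5) = False ↔ True = False
(¬((p5 ⊕ p4) ∨ p4) ↔ (p4 ↔ p5)) → p4 = False → True = True
p5 ⊕ p4 = True ⊕ True = False
p5 ⊕ (p5 ⊕ p4) = True ⊕ False = True
(p5 ⊕ (p5 ⊕ p4)) ⊕ p5 = True ⊕ True = False
((p5 ⊕ (p5 ⊕ p4)) ⊕ p5) ↔ p4 = False ↔ True = False
p4 ⊕ p5 = True ⊕ True = False
(p4 ⊕ p5) ↔ p5 = False ↔ True = False
(((p5 ⊕ (p5 ⊕ p4)) ⊕ p5) ↔ p4) ↔ ((p4 ⊕ p5) ↔ p5) = False ↔ False = True
((¬((p5 ⊕ p4) ∨ p4) ↔ (p4 ↔ p5)) → p4) ↔ ((((p5 ⊕ (p5 ⊕ p4)) ⊕ p5) ↔ p4) ↔ ((p4 ⊕ p5) ↔ p5)) = True ↔ True = True

True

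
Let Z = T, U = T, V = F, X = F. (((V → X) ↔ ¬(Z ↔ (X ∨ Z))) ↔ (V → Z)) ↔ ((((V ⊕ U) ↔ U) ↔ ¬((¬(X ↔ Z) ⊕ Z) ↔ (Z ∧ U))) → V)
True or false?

T

V → X = F → F = T
X ∨ Z = F ∨ T = T
Z ↔ (X ∨ Z) = T ↔ T = T
¬(Z ↔ (X ∨ Z)) = ¬T = F
(V → X) ↔ ¬(Z ↔ (X ∨ Z)) = T ↔ F = F
V → Z = F → T = T
((V → X) ↔ ¬(Z ↔ (X ∨ Z))) ↔ (V → Z) = F ↔ T = F
V ⊕ U = F ⊕ T = T
(V ⊕ U) ↔ U = T ↔ T = T
X ↔ Z = F ↔ T = F
¬(X ↔ Z) = ¬F = T
¬(X ↔ Z) ⊕ Z = T ⊕ T = F
Z ∧ U = T ∧ T = T
(¬(X ↔ Z) ⊕ Z) ↔ (Z ∧ U) = F ↔ T = F
¬((¬(X ↔ Z) ⊕ Z) ↔ (Z ∧ U)) = ¬F = T
((V ⊕ U) ↔ U) ↔ ¬((¬(X ↔ Z) ⊕ Z) ↔ (Z ∧ U)) = T ↔ T = T
(((V ⊕ U) ↔ U) ↔ ¬((¬(X ↔ Z) ⊕ Z) ↔ (Z ∧ U))) → V = T → F = F
(((V → X) ↔ ¬(Z ↔ (X ∨ Z))) ↔ (V → Z)) ↔ ((((V ⊕ U) ↔ U) ↔ ¬((¬(X ↔ Z) ⊕ Z) ↔ (Z ∧ U))) → V) = F ↔ F = T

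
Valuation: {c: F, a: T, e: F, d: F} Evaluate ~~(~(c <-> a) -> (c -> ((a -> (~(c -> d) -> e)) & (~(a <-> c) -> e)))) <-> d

c <-> a = F <-> T = F
~(c <-> a) = ~F = T
c -> d = F -> F = T
~(c -> d) = ~T = F
~(c -> d) -> e = F -> F = T
a -> (~(c -> d) -> e) = T -> T = T
a <-> c = T <-> F = F
~(a <-> c) = ~F = T
~(a <-> c) -> e = T -> F = F
(a -> (~(c -> d) -> e)) & (~(a <-> c) -> e) = T & F = F
c -> ((a -> (~(c -> d) -> e)) & (~(a <-> c) -> e)) = F -> F = T
~(c <-> a) -> (c -> ((a -> (~(c -> d) -> e)) & (~(a <-> c) -> e))) = T -> T = T
~(~(c <-> a) -> (c -> ((a -> (~(c -> d) -> e)) & (~(a <-> c) -> e)))) = ~T = F
~~(~(c <-> a) -> (c -> ((a -> (~(c -> d) -> e)) & (~(a <-> c) -> e)))) = ~F = T
~~(~(c <-> a) -> (c -> ((a -> (~(c -> d) -> e)) & (~(a <-> c) -> e)))) <-> d = T <-> F = F

F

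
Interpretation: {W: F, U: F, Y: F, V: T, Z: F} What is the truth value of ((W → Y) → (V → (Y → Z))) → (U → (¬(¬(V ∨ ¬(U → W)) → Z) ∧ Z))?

T

W → Y = F → F = T
Y → Z = F → F = T
V → (Y → Z) = T → T = T
(W → Y) → (V → (Y → Z)) = T → T = T
U → W = F → F = T
¬(U → W) = ¬T = F
V ∨ ¬(U → W) = T ∨ F = T
¬(V ∨ ¬(U → W)) = ¬T = F
¬(V ∨ ¬(U → W)) → Z = F → F = T
¬(¬(V ∨ ¬(U → W)) → Z) = ¬T = F
¬(¬(V ∨ ¬(U → W)) → Z) ∧ Z = F ∧ F = F
U → (¬(¬(V ∨ ¬(U → W)) → Z) ∧ Z) = F → F = T
((W → Y) → (V → (Y → Z))) → (U → (¬(¬(V ∨ ¬(U → W)) → Z) ∧ Z)) = T → T = T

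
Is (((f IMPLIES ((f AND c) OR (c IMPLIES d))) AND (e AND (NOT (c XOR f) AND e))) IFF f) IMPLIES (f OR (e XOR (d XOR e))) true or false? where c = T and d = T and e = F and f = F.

f AND c = F AND T = F
c IMPLIES d = T IMPLIES T = T
(f AND c) OR (c IMPLIES d) = F OR T = T
f IMPLIES ((f AND c) OR (c IMPLIES d)) = F IMPLIES T = T
c XOR f = T XOR F = T
NOT (c XOR f) = NOT T = F
NOT (c XOR f) AND e = F AND F = F
e AND (NOT (c XOR f) AND e) = F AND F = F
(f IMPLIES ((f AND c) OR (c IMPLIES d))) AND (e AND (NOT (c XOR f) AND e)) = T AND F = F
((f IMPLIES ((f AND c) OR (c IMPLIES d))) AND (e AND (NOT (c XOR f) AND e))) IFF f = F IFF F = T
d XOR e = T XOR F = T
e XOR (d XOR e) = F XOR T = T
f OR (e XOR (d XOR e)) = F OR T = T
(((f IMPLIES ((f AND c) OR (c IMPLIES d))) AND (e AND (NOT (c XOR f) AND e))) IFF f) IMPLIES (f OR (e XOR (d XOR e))) = T IMPLIES T = T

T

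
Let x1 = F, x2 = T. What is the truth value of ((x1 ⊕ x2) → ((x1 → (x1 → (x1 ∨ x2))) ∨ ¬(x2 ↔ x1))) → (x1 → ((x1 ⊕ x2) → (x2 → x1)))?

x1 ⊕ x2 = F ⊕ T = T
x1 ∨ x2 = F ∨ T = T
x1 → (x1 ∨ x2) = F → T = T
x1 → (x1 → (x1 ∨ x2)) = F → T = T
x2 ↔ x1 = T ↔ F = F
¬(x2 ↔ x1) = ¬F = T
(x1 → (x1 → (x1 ∨ x2))) ∨ ¬(x2 ↔ x1) = T ∨ T = T
(x1 ⊕ x2) → ((x1 → (x1 → (x1 ∨ x2))) ∨ ¬(x2 ↔ x1)) = T → T = T
x1 ⊕ x2 = F ⊕ T = T
x2 → x1 = T → F = F
(x1 ⊕ x2) → (x2 → x1) = T → F = F
x1 → ((x1 ⊕ x2) → (x2 → x1)) = F → F = T
((x1 ⊕ x2) → ((x1 → (x1 → (x1 ∨ x2))) ∨ ¬(x2 ↔ x1))) → (x1 → ((x1 ⊕ x2) → (x2 → x1))) = T → T = T

T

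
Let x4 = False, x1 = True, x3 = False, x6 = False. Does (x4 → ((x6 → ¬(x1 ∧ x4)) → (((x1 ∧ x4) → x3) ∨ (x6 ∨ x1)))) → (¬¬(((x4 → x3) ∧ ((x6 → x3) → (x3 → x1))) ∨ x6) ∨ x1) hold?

x1 ∧ x4 = True ∧ False = False
¬(x1 ∧ x4) = ¬False = True
x6 → ¬(x1 ∧ x4) = False → True = True
x1 ∧ x4 = True ∧ False = False
(x1 ∧ x4) → x3 = False → False = True
x6 ∨ x1 = False ∨ True = True
((x1 ∧ x4) → x3) ∨ (x6 ∨ x1) = True ∨ True = True
(x6 → ¬(x1 ∧ x4)) → (((x1 ∧ x4) → x3) ∨ (x6 ∨ x1)) = True → True = True
x4 → ((x6 → ¬(x1 ∧ x4)) → (((x1 ∧ x4) → x3) ∨ (x6 ∨ x1))) = False → True = True
x4 → x3 = False → False = True
x6 → x3 = False → False = True
x3 → x1 = False → True = True
(x6 → x3) → (x3 → x1) = True → True = True
(x4 → x3) ∧ ((x6 → x3) → (x3 → x1)) = True ∧ True = True
((x4 → x3) ∧ ((x6 → x3) → (x3 → x1))) ∨ x6 = True ∨ False = True
¬(((x4 → x3) ∧ ((x6 → x3) → (x3 → x1))) ∨ x6) = ¬True = False
¬¬(((x4 → x3) ∧ ((x6 → x3) → (x3 → x1))) ∨ x6) = ¬False = True
¬¬(((x4 → x3) ∧ ((x6 → x3) → (x3 → x1))) ∨ x6) ∨ x1 = True ∨ True = True
(x4 → ((x6 → ¬(x1 ∧ x4)) → (((x1 ∧ x4) → x3) ∨ (x6 ∨ x1)))) → (¬¬(((x4 → x3) ∧ ((x6 → x3) → (x3 → x1))) ∨ x6) ∨ x1) = True → True = True

True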